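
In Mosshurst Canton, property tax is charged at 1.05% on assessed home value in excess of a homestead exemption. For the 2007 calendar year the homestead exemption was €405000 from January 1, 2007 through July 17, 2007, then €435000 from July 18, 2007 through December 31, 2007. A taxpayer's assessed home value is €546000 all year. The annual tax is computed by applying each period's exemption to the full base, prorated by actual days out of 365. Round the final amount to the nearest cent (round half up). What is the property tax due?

€1336.38

January 1 – July 17, 2007: 198 days, exemption €405000 → (€546000 − €405000) × 1.05% × 198/365 = €803.1205
July 18 – December 31, 2007: 167 days, exemption €435000 → (€546000 − €435000) × 1.05% × 167/365 = €533.2562
Total = €1336.3767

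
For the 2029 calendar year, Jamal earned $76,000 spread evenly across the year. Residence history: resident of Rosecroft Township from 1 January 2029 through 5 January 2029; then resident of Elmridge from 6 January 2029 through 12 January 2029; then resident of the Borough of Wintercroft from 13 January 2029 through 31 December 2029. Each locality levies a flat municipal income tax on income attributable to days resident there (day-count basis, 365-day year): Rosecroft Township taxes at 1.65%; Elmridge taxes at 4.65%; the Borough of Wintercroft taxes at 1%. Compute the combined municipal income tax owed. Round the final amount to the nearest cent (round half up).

Rosecroft Township, 1 January – 5 January 2029: 5 days → $76,000 × 1.65% × 5/365 = $17.1781
Elmridge, 6 January – 12 January 2029: 7 days → $76,000 × 4.65% × 7/365 = $67.7753
The Borough of Wintercroft, 13 January – 31 December 2029: 353 days → $76,000 × 1% × 353/365 = $735.0137
Total = $819.9671

$819.97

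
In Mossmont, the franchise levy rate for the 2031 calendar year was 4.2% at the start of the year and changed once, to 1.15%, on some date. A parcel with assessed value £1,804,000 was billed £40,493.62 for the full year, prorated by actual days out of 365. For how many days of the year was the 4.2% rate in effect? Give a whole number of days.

131 days

Let d = days at the first rate; then 365 − d days at the second rate.
£1,804,000 × [4.2%·d + 1.15%·(365−d)] / 365 = £40,493.62
Solving gives d = 131, so the new rate took effect on May 12, 2031.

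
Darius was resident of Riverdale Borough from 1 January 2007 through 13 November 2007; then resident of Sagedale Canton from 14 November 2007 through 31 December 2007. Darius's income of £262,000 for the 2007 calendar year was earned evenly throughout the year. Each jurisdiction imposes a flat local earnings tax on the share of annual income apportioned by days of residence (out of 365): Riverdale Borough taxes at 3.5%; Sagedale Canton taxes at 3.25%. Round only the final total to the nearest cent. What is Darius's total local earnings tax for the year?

Riverdale Borough, 1 January – 13 November 2007: 317 days → £262,000 × 3.5% × 317/365 = £7,964.0822
Sagedale Canton, 14 November – 31 December 2007: 48 days → £262,000 × 3.25% × 48/365 = £1,119.7808
Total = £9,083.8630

£9,083.86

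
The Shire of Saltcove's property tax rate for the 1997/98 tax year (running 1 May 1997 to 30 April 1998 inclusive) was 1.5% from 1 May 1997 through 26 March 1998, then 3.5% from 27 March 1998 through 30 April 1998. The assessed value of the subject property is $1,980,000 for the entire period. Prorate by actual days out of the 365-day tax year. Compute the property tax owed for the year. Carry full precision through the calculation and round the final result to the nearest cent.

$33,497.26

1 May 1997 – 26 March 1998: 330 days at 1.5% → $1,980,000 × 1.5% × 330/365 = $26,852.0548
27 March – 30 April 1998: 35 days at 3.5% → $1,980,000 × 3.5% × 35/365 = $6,645.2055
Total = $33,497.2603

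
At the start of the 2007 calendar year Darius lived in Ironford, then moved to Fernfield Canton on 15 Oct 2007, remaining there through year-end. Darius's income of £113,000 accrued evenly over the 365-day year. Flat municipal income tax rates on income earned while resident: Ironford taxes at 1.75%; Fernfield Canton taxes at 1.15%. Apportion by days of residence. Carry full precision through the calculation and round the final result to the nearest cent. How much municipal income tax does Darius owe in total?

Ironford, 1 Jan – 14 Oct 2007: 287 days → £113,000 × 1.75% × 287/365 = £1,554.9110
Fernfield Canton, 15 Oct – 31 Dec 2007: 78 days → £113,000 × 1.15% × 78/365 = £277.7014
Total = £1,832.6123

£1,832.61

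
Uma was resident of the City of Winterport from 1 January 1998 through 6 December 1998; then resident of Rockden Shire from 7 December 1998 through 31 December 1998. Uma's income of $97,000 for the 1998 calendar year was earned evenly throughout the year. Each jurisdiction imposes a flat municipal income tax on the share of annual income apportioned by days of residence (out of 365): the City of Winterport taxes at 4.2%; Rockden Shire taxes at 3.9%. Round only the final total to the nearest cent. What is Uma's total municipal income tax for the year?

$4,054.07

The City of Winterport, 1 January – 6 December 1998: 340 days → $97,000 × 4.2% × 340/365 = $3,794.9589
Rockden Shire, 7 December – 31 December 1998: 25 days → $97,000 × 3.9% × 25/365 = $259.1096
Total = $4,054.0685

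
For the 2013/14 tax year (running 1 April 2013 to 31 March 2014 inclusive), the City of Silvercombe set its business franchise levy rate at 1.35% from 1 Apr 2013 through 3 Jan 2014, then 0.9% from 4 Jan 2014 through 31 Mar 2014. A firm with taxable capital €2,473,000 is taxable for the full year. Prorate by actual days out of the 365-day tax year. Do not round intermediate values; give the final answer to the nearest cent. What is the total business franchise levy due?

€30,732.95

1 Apr 2013 – 3 Jan 2014: 278 days at 1.35% → €2,473,000 × 1.35% × 278/365 = €25,427.8603
4 Jan – 31 Mar 2014: 87 days at 0.9% → €2,473,000 × 0.9% × 87/365 = €5,305.0932
Total = €30,732.9534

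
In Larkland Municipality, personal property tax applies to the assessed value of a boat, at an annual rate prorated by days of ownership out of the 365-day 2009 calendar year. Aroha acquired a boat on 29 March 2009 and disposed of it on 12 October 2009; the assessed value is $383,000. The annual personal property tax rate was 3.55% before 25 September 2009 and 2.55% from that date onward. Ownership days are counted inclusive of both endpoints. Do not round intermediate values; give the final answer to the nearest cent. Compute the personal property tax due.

$7,186.76

29 March – 24 September 2009: 180 days at 3.55% → $383,000 × 3.55% × 180/365 = $6,705.1233
25 September – 12 October 2009: 18 days at 2.55% → $383,000 × 2.55% × 18/365 = $481.6356
Total = $7,186.7589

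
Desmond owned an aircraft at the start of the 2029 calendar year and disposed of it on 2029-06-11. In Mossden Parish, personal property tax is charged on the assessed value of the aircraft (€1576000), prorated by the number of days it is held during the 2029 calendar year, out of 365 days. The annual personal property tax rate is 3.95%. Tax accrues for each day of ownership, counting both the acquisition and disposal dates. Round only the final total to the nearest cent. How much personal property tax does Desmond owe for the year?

€27629.65

Days held (2029-01-01 to 2029-06-11): 162 out of 365
Tax = €1576000 × 3.95% × 162/365 = €27629.6548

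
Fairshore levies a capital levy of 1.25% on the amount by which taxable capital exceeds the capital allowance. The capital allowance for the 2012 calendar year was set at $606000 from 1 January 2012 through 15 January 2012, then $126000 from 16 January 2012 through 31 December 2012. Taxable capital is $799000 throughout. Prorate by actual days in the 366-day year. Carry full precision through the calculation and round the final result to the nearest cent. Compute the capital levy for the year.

1 January – 15 January 2012: 15 days, exemption $606000 → ($799000 − $606000) × 1.25% × 15/366 = $98.8730
16 January – 31 December 2012: 351 days, exemption $126000 → ($799000 − $126000) × 1.25% × 351/366 = $8067.7254
Total = $8166.5984

$8166.60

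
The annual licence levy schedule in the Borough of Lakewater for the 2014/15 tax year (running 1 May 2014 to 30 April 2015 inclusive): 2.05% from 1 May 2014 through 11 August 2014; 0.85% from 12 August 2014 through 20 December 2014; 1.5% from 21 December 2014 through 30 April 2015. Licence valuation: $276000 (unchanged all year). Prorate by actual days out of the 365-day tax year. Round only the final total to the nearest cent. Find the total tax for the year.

$3924.49

1 May – 11 August 2014: 103 days at 2.05% → $276000 × 2.05% × 103/365 = $1596.6411
12 August – 20 December 2014: 131 days at 0.85% → $276000 × 0.85% × 131/365 = $841.9890
21 December 2014 – 30 April 2015: 131 days at 1.5% → $276000 × 1.5% × 131/365 = $1485.8630
Total = $3924.4932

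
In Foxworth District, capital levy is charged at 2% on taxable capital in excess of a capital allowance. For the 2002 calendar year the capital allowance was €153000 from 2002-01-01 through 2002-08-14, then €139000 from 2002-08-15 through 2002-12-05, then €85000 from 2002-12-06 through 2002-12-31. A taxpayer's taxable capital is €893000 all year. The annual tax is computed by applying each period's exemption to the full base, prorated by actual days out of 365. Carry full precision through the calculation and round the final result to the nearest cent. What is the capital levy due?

€14983.56

2002-01-01 to 2002-08-14: 226 days, exemption €153000 → (€893000 − €153000) × 2% × 226/365 = €9163.8356
2002-08-15 to 2002-12-05: 113 days, exemption €139000 → (€893000 − €139000) × 2% × 113/365 = €4668.6027
2002-12-06 to 2002-12-31: 26 days, exemption €85000 → (€893000 − €85000) × 2% × 26/365 = €1151.1233
Total = €14983.5616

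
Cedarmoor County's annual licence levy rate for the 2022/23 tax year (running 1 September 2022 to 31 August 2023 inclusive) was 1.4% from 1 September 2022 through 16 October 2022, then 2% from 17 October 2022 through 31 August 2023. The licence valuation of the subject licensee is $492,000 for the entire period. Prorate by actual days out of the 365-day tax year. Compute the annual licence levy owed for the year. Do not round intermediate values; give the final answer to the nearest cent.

$9,467.97

1 September – 16 October 2022: 46 days at 1.4% → $492,000 × 1.4% × 46/365 = $868.0767
17 October 2022 – 31 August 2023: 319 days at 2% → $492,000 × 2% × 319/365 = $8,599.8904
Total = $9,467.9671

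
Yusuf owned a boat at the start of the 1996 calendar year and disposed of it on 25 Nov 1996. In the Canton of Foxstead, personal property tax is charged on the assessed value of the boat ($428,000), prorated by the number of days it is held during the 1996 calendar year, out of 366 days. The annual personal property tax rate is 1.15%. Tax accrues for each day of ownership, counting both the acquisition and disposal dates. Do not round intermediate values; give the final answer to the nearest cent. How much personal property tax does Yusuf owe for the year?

Days held (1 Jan – 25 Nov 1996): 330 out of 366
Tax = $428,000 × 1.15% × 330/366 = $4,437.8689

$4,437.87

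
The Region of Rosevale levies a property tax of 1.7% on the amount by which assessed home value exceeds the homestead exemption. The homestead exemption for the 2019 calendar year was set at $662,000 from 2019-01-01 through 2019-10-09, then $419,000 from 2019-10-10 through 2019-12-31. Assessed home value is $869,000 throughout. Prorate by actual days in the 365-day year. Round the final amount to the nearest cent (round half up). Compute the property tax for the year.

2019-01-01 to 2019-10-09: 282 days, exemption $662,000 → ($869,000 − $662,000) × 1.7% × 282/365 = $2,718.7890
2019-10-10 to 2019-12-31: 83 days, exemption $419,000 → ($869,000 − $419,000) × 1.7% × 83/365 = $1,739.5890
Total = $4,458.3781

$4,458.38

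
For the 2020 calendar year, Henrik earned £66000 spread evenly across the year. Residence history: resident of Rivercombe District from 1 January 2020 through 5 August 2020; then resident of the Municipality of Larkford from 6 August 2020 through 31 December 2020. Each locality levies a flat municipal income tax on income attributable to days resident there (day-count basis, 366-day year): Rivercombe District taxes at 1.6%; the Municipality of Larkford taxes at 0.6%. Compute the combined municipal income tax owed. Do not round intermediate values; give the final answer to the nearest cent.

£789.11

Rivercombe District, 1 January – 5 August 2020: 218 days → £66000 × 1.6% × 218/366 = £628.9836
The Municipality of Larkford, 6 August – 31 December 2020: 148 days → £66000 × 0.6% × 148/366 = £160.1311
Total = £789.1148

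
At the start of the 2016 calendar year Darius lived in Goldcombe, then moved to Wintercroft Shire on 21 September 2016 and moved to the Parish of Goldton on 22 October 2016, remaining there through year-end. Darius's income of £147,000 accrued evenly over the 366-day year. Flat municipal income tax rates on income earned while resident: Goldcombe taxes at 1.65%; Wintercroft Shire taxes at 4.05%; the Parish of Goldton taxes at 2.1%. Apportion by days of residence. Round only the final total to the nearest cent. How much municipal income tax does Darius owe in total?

£2,852.64

Goldcombe, 1 January – 20 September 2016: 264 days → £147,000 × 1.65% × 264/366 = £1,749.5410
Wintercroft Shire, 21 September – 21 October 2016: 31 days → £147,000 × 4.05% × 31/366 = £504.2582
The Parish of Goldton, 22 October – 31 December 2016: 71 days → £147,000 × 2.1% × 71/366 = £598.8443
Total = £2,852.6434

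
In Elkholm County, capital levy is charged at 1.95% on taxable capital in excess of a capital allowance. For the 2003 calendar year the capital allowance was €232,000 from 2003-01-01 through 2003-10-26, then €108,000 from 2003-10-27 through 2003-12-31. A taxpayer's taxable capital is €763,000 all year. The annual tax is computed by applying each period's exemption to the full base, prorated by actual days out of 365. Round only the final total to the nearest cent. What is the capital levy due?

€10,791.73

2003-01-01 to 2003-10-26: 299 days, exemption €232,000 → (€763,000 − €232,000) × 1.95% × 299/365 = €8,482.1795
2003-10-27 to 2003-12-31: 66 days, exemption €108,000 → (€763,000 − €108,000) × 1.95% × 66/365 = €2,309.5479
Total = €10,791.7274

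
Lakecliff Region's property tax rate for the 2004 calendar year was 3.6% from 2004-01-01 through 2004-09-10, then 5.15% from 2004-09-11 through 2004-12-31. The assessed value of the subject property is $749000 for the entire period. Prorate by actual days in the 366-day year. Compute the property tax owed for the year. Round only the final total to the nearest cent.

2004-01-01 to 2004-09-10: 254 days at 3.6% → $749000 × 3.6% × 254/366 = $18712.7213
2004-09-11 to 2004-12-31: 112 days at 5.15% → $749000 × 5.15% × 112/366 = $11803.9126
Total = $30516.6339

$30516.63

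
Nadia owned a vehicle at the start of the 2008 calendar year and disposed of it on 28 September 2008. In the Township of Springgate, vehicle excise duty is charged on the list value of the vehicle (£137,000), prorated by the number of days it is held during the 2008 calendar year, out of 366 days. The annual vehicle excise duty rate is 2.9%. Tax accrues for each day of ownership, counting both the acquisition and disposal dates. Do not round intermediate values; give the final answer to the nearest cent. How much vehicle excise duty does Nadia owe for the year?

£2,952.61

Days held (1 January – 28 September 2008): 272 out of 366
Tax = £137,000 × 2.9% × 272/366 = £2,952.6120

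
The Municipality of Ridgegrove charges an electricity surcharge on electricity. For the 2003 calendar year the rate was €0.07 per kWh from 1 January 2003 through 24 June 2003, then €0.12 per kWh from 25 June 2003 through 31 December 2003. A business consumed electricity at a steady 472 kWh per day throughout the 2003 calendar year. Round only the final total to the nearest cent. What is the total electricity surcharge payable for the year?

€16,543.60

1 January – 24 June 2003: 175 days × 472 kWh/day = 82,600 kWh at €0.07/kWh → €5,782.00
25 June – 31 December 2003: 190 days × 472 kWh/day = 89,680 kWh at €0.12/kWh → €10,761.60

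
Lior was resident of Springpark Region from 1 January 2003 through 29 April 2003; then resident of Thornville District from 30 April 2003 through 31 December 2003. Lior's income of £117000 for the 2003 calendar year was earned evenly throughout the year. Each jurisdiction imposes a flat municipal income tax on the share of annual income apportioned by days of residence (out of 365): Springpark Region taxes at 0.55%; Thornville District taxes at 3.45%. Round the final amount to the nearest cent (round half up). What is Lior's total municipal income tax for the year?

£2930.29

Springpark Region, 1 January – 29 April 2003: 119 days → £117000 × 0.55% × 119/365 = £209.7986
Thornville District, 30 April – 31 December 2003: 246 days → £117000 × 3.45% × 246/365 = £2720.4904
Total = £2930.2890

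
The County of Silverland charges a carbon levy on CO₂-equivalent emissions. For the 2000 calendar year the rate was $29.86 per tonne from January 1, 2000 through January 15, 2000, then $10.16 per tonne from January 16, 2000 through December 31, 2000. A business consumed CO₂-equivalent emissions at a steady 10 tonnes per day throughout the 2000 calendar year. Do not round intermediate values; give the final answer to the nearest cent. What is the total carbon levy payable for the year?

January 1 – January 15, 2000: 15 days × 10 tonnes/day = 150 tonnes at $29.86/tonne → $4,479.00
January 16 – December 31, 2000: 351 days × 10 tonnes/day = 3,510 tonnes at $10.16/tonne → $35,661.60

$40,140.60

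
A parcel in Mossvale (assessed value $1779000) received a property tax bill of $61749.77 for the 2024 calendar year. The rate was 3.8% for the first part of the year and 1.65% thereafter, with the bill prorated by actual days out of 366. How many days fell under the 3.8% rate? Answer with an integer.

Let d = days at the first rate; then 366 − d days at the second rate.
$1779000 × [3.8%·d + 1.65%·(366−d)] / 366 = $61749.77
Solving gives d = 310, so the new rate took effect on 6 Nov 2024.

310 days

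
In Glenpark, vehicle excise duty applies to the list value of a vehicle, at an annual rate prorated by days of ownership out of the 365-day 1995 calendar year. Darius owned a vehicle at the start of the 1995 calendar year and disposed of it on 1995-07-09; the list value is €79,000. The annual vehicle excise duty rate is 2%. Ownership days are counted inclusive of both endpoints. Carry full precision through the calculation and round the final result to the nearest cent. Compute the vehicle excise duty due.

€822.47

Days held (1995-01-01 to 1995-07-09): 190 out of 365
Tax = €79,000 × 2% × 190/365 = €822.4658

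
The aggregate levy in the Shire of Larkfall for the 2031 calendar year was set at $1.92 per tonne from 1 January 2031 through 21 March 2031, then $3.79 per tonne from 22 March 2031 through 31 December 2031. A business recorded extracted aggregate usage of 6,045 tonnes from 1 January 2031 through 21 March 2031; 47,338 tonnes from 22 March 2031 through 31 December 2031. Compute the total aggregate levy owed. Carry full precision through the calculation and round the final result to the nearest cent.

1 January – 21 March 2031: 6,045 tonnes at $1.92/tonne → $11,606.40
22 March – 31 December 2031: 47,338 tonnes at $3.79/tonne → $179,411.02

$191,017.42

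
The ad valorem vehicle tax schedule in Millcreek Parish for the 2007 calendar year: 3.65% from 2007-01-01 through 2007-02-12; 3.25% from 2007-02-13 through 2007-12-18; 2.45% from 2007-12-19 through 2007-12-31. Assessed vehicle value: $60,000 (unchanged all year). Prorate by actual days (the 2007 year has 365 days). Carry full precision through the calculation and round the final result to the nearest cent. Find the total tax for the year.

2007-01-01 to 2007-02-12: 43 days at 3.65% → $60,000 × 3.65% × 43/365 = $258.0000
2007-02-13 to 2007-12-18: 309 days at 3.25% → $60,000 × 3.25% × 309/365 = $1,650.8219
2007-12-19 to 2007-12-31: 13 days at 2.45% → $60,000 × 2.45% × 13/365 = $52.3562
Total = $1,961.1781

$1,961.18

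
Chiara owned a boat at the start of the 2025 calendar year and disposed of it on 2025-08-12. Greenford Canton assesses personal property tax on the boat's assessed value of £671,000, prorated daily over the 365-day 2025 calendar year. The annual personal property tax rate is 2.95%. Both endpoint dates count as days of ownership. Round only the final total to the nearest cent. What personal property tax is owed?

Days held (2025-01-01 to 2025-08-12): 224 out of 365
Tax = £671,000 × 2.95% × 224/365 = £12,147.8575

£12,147.86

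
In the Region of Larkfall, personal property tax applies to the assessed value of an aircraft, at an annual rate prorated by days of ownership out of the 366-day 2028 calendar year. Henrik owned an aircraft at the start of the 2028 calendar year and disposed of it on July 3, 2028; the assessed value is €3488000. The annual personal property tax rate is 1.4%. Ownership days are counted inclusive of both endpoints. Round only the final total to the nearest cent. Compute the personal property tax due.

€24682.84

Days held (January 1 – July 3, 2028): 185 out of 366
Tax = €3488000 × 1.4% × 185/366 = €24682.8415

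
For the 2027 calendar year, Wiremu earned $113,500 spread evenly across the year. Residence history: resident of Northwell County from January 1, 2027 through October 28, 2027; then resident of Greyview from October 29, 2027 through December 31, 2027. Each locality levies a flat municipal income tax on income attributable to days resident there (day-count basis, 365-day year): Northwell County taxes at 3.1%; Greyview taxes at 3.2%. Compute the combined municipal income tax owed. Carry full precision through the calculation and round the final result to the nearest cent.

Northwell County, January 1 – October 28, 2027: 301 days → $113,500 × 3.1% × 301/365 = $2,901.5575
Greyview, October 29 – December 31, 2027: 64 days → $113,500 × 3.2% × 64/365 = $636.8438
Total = $3,538.4014

$3,538.40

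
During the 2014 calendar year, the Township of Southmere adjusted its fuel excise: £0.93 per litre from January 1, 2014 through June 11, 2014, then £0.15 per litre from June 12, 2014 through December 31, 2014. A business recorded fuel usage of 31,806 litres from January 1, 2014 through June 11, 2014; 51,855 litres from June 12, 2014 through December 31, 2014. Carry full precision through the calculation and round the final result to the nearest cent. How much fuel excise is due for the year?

£37,357.83

January 1 – June 11, 2014: 31,806 litres at £0.93/litre → £29,579.58
June 12 – December 31, 2014: 51,855 litres at £0.15/litre → £7,778.25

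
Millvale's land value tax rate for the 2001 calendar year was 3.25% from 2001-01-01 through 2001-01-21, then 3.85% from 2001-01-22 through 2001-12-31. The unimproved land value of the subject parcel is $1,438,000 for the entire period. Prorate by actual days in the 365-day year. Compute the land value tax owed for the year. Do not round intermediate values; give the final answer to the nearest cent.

$54,866.59

2001-01-01 to 2001-01-21: 21 days at 3.25% → $1,438,000 × 3.25% × 21/365 = $2,688.8630
2001-01-22 to 2001-12-31: 344 days at 3.85% → $1,438,000 × 3.85% × 344/365 = $52,177.7315
Total = $54,866.5945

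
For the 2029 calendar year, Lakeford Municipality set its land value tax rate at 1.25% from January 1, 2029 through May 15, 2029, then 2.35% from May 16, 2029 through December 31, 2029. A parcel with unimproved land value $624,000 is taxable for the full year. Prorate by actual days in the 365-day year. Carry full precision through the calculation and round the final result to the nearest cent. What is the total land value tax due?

January 1 – May 15, 2029: 135 days at 1.25% → $624,000 × 1.25% × 135/365 = $2,884.9315
May 16 – December 31, 2029: 230 days at 2.35% → $624,000 × 2.35% × 230/365 = $9,240.3288
Total = $12,125.2603

$12,125.26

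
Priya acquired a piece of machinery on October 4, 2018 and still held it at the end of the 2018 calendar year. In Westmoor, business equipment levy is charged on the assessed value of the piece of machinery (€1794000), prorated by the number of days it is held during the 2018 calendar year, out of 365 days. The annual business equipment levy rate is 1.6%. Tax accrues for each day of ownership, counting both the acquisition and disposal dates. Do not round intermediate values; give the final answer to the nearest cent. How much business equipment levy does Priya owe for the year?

Days held (October 4 – December 31, 2018): 89 out of 365
Tax = €1794000 × 1.6% × 89/365 = €6999.0575

€6999.06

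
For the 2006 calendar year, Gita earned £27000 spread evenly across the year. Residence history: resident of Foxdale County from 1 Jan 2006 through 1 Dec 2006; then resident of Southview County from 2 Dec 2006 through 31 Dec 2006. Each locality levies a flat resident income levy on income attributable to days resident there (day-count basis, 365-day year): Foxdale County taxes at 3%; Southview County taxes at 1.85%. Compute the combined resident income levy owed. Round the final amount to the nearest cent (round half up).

Foxdale County, 1 Jan – 1 Dec 2006: 335 days → £27000 × 3% × 335/365 = £743.4247
Southview County, 2 Dec – 31 Dec 2006: 30 days → £27000 × 1.85% × 30/365 = £41.0548
Total = £784.4795

£784.48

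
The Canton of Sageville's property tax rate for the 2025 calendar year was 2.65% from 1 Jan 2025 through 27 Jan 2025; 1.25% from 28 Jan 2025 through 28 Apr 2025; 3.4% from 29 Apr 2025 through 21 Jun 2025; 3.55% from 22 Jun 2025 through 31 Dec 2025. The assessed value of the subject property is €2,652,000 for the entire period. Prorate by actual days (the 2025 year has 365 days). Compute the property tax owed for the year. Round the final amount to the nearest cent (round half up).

1 Jan – 27 Jan 2025: 27 days at 2.65% → €2,652,000 × 2.65% × 27/365 = €5,198.6466
28 Jan – 28 Apr 2025: 91 days at 1.25% → €2,652,000 × 1.25% × 91/365 = €8,264.7945
29 Apr – 21 Jun 2025: 54 days at 3.4% → €2,652,000 × 3.4% × 54/365 = €13,339.9233
22 Jun – 31 Dec 2025: 193 days at 3.55% → €2,652,000 × 3.55% × 193/365 = €49,781.3096
Total = €76,584.6740

€76,584.67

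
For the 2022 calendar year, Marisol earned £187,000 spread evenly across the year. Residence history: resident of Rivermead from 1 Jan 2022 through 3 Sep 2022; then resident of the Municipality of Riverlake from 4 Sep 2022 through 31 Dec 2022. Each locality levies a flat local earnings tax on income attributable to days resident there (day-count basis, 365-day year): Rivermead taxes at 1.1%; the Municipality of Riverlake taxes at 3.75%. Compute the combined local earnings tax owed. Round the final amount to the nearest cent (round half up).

Rivermead, 1 Jan – 3 Sep 2022: 246 days → £187,000 × 1.1% × 246/365 = £1,386.3616
The Municipality of Riverlake, 4 Sep – 31 Dec 2022: 119 days → £187,000 × 3.75% × 119/365 = £2,286.2671
Total = £3,672.6288

£3,672.63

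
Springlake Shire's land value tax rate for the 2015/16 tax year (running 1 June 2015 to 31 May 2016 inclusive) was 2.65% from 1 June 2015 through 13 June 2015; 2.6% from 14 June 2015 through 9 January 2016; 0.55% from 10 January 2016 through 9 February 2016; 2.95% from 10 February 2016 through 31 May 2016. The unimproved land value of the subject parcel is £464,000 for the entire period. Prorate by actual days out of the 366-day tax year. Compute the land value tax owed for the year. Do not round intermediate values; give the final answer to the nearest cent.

£11,763.54

1 June – 13 June 2015: 13 days at 2.65% → £464,000 × 2.65% × 13/366 = £436.7432
14 June 2015 – 9 January 2016: 210 days at 2.6% → £464,000 × 2.6% × 210/366 = £6,921.9672
10 January – 9 February 2016: 31 days at 0.55% → £464,000 × 0.55% × 31/366 = £216.1530
10 February – 31 May 2016: 112 days at 2.95% → £464,000 × 2.95% × 112/366 = £4,188.6776
Total = £11,763.5410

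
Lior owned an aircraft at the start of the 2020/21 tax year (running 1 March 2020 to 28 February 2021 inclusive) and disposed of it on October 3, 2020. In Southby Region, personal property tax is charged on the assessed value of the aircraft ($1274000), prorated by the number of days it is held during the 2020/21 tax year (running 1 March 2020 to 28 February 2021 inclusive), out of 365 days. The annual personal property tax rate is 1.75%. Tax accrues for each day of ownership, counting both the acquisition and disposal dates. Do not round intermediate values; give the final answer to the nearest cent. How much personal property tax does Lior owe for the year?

$13254.84

Days held (March 1 – October 3, 2020): 217 out of 365
Tax = $1274000 × 1.75% × 217/365 = $13254.8356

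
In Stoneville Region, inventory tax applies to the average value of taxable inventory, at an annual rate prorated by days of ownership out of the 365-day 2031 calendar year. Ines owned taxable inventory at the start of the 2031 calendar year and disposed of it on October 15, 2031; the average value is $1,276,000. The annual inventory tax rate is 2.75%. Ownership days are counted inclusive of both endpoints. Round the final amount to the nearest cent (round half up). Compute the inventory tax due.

$27,687.45

Days held (January 1 – October 15, 2031): 288 out of 365
Tax = $1,276,000 × 2.75% × 288/365 = $27,687.4521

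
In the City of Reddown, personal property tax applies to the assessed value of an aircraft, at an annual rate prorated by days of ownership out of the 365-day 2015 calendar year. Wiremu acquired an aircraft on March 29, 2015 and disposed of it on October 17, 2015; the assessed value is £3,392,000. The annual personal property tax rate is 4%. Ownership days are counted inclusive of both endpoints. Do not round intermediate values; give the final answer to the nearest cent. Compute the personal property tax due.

Days held (March 29 – October 17, 2015): 203 out of 365
Tax = £3,392,000 × 4% × 203/365 = £75,460.3836

£75,460.38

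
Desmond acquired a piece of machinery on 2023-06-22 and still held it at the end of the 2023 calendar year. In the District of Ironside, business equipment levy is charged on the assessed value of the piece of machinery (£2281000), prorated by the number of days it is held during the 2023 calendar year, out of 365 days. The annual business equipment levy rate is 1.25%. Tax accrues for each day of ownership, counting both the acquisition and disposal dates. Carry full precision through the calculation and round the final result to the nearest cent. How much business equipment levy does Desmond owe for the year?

Days held (2023-06-22 to 2023-12-31): 193 out of 365
Tax = £2281000 × 1.25% × 193/365 = £15076.4726

£15076.47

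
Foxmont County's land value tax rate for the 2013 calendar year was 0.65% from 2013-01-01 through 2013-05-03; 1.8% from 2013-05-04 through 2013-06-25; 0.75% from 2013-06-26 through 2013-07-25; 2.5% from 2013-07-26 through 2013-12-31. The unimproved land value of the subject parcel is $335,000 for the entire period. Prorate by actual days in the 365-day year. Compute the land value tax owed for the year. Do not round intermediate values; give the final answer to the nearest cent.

$5,464.17

2013-01-01 to 2013-05-03: 123 days at 0.65% → $335,000 × 0.65% × 123/365 = $733.7877
2013-05-04 to 2013-06-25: 53 days at 1.8% → $335,000 × 1.8% × 53/365 = $875.5890
2013-06-26 to 2013-07-25: 30 days at 0.75% → $335,000 × 0.75% × 30/365 = $206.5068
2013-07-26 to 2013-12-31: 159 days at 2.5% → $335,000 × 2.5% × 159/365 = $3,648.2877
Total = $5,464.1712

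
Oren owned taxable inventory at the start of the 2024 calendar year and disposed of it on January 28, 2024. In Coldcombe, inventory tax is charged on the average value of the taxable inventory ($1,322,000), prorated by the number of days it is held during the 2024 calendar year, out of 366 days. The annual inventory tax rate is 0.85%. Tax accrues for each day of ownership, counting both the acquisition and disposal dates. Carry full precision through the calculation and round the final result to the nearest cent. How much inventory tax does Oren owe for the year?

$859.66

Days held (January 1 – January 28, 2024): 28 out of 366
Tax = $1,322,000 × 0.85% × 28/366 = $859.6612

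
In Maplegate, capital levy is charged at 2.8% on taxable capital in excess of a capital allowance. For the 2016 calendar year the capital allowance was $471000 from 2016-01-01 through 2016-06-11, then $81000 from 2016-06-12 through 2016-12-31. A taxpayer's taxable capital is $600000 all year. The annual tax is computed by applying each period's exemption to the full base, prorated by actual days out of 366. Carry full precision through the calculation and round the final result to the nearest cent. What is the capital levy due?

2016-01-01 to 2016-06-11: 163 days, exemption $471000 → ($600000 − $471000) × 2.8% × 163/366 = $1608.6230
2016-06-12 to 2016-12-31: 203 days, exemption $81000 → ($600000 − $81000) × 2.8% × 203/366 = $8060.0984
Total = $9668.7213

$9668.72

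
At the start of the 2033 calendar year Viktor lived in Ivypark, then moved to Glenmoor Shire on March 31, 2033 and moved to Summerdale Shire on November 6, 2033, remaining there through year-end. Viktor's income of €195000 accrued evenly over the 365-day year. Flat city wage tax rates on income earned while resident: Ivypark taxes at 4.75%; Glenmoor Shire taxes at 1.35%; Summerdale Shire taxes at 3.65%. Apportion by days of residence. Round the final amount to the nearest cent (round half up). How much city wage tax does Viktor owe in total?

Ivypark, January 1 – March 30, 2033: 89 days → €195000 × 4.75% × 89/365 = €2258.5274
Glenmoor Shire, March 31 – November 5, 2033: 220 days → €195000 × 1.35% × 220/365 = €1586.7123
Summerdale Shire, November 6 – December 31, 2033: 56 days → €195000 × 3.65% × 56/365 = €1092.0000
Total = €4937.2397

€4937.24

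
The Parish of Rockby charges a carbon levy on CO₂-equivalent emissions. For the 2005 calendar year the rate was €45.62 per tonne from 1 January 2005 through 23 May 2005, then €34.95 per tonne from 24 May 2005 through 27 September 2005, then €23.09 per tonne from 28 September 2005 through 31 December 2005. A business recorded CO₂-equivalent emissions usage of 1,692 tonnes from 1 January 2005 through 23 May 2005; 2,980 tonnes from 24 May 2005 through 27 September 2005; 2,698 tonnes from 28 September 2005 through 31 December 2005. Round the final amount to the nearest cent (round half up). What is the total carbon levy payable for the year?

1 January – 23 May 2005: 1,692 tonnes at €45.62/tonne → €77,189.04
24 May – 27 September 2005: 2,980 tonnes at €34.95/tonne → €104,151.00
28 September – 31 December 2005: 2,698 tonnes at €23.09/tonne → €62,296.82

€243,636.86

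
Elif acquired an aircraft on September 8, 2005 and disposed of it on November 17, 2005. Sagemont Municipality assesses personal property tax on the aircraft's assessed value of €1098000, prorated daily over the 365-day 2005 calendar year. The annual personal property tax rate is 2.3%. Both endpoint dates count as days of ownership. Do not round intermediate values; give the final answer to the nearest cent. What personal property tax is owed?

Days held (September 8 – November 17, 2005): 71 out of 365
Tax = €1098000 × 2.3% × 71/365 = €4912.4219

€4912.42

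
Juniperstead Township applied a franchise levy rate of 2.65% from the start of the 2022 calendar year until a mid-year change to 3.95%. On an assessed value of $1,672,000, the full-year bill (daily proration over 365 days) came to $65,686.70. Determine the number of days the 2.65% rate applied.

Let d = days at the first rate; then 365 − d days at the second rate.
$1,672,000 × [2.65%·d + 3.95%·(365−d)] / 365 = $65,686.70
Solving gives d = 6, so the new rate took effect on January 7, 2022.

6 days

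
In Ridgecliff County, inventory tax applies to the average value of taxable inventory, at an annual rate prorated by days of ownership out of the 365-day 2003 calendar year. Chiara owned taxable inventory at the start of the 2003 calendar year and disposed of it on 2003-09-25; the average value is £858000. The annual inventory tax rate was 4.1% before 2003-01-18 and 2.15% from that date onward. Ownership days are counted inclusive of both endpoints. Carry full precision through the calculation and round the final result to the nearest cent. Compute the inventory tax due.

2003-01-01 to 2003-01-17: 17 days at 4.1% → £858000 × 4.1% × 17/365 = £1638.4274
2003-01-18 to 2003-09-25: 251 days at 2.15% → £858000 × 2.15% × 251/365 = £12685.4712
Total = £14323.8986

£14323.90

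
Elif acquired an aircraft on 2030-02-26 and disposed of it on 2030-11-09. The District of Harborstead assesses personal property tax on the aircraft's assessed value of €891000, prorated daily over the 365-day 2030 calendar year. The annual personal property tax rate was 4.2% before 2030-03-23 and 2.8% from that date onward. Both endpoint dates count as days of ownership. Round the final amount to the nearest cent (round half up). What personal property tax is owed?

2030-02-26 to 2030-03-22: 25 days at 4.2% → €891000 × 4.2% × 25/365 = €2563.1507
2030-03-23 to 2030-11-09: 232 days at 2.8% → €891000 × 2.8% × 232/365 = €15857.3589
Total = €18420.5096

€18420.51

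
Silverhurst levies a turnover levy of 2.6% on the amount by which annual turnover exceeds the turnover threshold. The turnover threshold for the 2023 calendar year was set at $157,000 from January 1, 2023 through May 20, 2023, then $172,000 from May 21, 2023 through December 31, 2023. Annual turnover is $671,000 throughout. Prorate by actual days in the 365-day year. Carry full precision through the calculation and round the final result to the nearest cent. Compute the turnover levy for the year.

January 1 – May 20, 2023: 140 days, exemption $157,000 → ($671,000 − $157,000) × 2.6% × 140/365 = $5,125.9178
May 21 – December 31, 2023: 225 days, exemption $172,000 → ($671,000 − $172,000) × 2.6% × 225/365 = $7,997.6712
Total = $13,123.5890

$13,123.59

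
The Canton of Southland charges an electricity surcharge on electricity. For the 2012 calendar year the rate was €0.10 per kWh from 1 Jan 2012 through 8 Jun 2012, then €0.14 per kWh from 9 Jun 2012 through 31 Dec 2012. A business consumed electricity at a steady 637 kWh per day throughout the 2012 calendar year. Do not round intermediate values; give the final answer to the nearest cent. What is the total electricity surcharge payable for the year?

€28,563.08

1 Jan – 8 Jun 2012: 160 days × 637 kWh/day = 101,920 kWh at €0.10/kWh → €10,192.00
9 Jun – 31 Dec 2012: 206 days × 637 kWh/day = 131,222 kWh at €0.14/kWh → €18,371.08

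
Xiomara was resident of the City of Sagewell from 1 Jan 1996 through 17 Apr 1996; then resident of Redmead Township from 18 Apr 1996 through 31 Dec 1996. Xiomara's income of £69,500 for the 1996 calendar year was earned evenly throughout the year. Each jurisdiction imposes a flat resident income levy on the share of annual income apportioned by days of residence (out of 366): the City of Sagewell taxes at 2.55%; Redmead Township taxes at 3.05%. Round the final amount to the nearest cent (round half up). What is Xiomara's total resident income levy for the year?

£2,017.21

The City of Sagewell, 1 Jan – 17 Apr 1996: 108 days → £69,500 × 2.55% × 108/366 = £522.9590
Redmead Township, 18 Apr – 31 Dec 1996: 258 days → £69,500 × 3.05% × 258/366 = £1,494.2500
Total = £2,017.2090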